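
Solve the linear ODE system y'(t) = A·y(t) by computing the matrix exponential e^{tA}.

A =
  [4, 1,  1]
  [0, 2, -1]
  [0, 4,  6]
e^{tA} =
  [exp(4*t), t^2*exp(4*t) + t*exp(4*t), t^2*exp(4*t)/2 + t*exp(4*t)]
  [0, -2*t*exp(4*t) + exp(4*t), -t*exp(4*t)]
  [0, 4*t*exp(4*t), 2*t*exp(4*t) + exp(4*t)]

Strategy: write A = P · J · P⁻¹ where J is a Jordan canonical form, so e^{tA} = P · e^{tJ} · P⁻¹, and e^{tJ} can be computed block-by-block.

A has Jordan form
J =
  [4, 1, 0]
  [0, 4, 1]
  [0, 0, 4]
(up to reordering of blocks).

Per-block formulas:
  For a 3×3 Jordan block J_3(4): exp(t · J_3(4)) = e^(4t)·(I + t·N + (t^2/2)·N^2), where N is the 3×3 nilpotent shift.

After assembling e^{tJ} and conjugating by P, we get:

e^{tA} =
  [exp(4*t), t^2*exp(4*t) + t*exp(4*t), t^2*exp(4*t)/2 + t*exp(4*t)]
  [0, -2*t*exp(4*t) + exp(4*t), -t*exp(4*t)]
  [0, 4*t*exp(4*t), 2*t*exp(4*t) + exp(4*t)]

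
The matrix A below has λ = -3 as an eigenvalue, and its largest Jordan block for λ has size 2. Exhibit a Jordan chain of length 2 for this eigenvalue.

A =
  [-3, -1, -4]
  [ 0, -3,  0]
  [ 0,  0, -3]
A Jordan chain for λ = -3 of length 2:
v_1 = (-1, 0, 0)ᵀ
v_2 = (0, 1, 0)ᵀ

Let N = A − (-3)·I. We want v_2 with N^2 v_2 = 0 but N^1 v_2 ≠ 0; then v_{j-1} := N · v_j for j = 2, …, 2.

Pick v_2 = (0, 1, 0)ᵀ.
Then v_1 = N · v_2 = (-1, 0, 0)ᵀ.

Sanity check: (A − (-3)·I) v_1 = (0, 0, 0)ᵀ = 0. ✓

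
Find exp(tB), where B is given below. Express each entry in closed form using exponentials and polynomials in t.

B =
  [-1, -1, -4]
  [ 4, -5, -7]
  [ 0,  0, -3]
e^{tB} =
  [2*t*exp(-3*t) + exp(-3*t), -t*exp(-3*t), -t^2*exp(-3*t)/2 - 4*t*exp(-3*t)]
  [4*t*exp(-3*t), -2*t*exp(-3*t) + exp(-3*t), -t^2*exp(-3*t) - 7*t*exp(-3*t)]
  [0, 0, exp(-3*t)]

Strategy: write B = P · J · P⁻¹ where J is a Jordan canonical form, so e^{tB} = P · e^{tJ} · P⁻¹, and e^{tJ} can be computed block-by-block.

B has Jordan form
J =
  [-3,  1,  0]
  [ 0, -3,  1]
  [ 0,  0, -3]
(up to reordering of blocks).

Per-block formulas:
  For a 3×3 Jordan block J_3(-3): exp(t · J_3(-3)) = e^(-3t)·(I + t·N + (t^2/2)·N^2), where N is the 3×3 nilpotent shift.

After assembling e^{tJ} and conjugating by P, we get:

e^{tB} =
  [2*t*exp(-3*t) + exp(-3*t), -t*exp(-3*t), -t^2*exp(-3*t)/2 - 4*t*exp(-3*t)]
  [4*t*exp(-3*t), -2*t*exp(-3*t) + exp(-3*t), -t^2*exp(-3*t) - 7*t*exp(-3*t)]
  [0, 0, exp(-3*t)]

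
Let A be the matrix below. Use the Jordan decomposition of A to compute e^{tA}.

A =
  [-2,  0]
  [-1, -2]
e^{tA} =
  [exp(-2*t), 0]
  [-t*exp(-2*t), exp(-2*t)]

Strategy: write A = P · J · P⁻¹ where J is a Jordan canonical form, so e^{tA} = P · e^{tJ} · P⁻¹, and e^{tJ} can be computed block-by-block.

A has Jordan form
J =
  [-2,  1]
  [ 0, -2]
(up to reordering of blocks).

Per-block formulas:
  For a 2×2 Jordan block J_2(-2): exp(t · J_2(-2)) = e^(-2t)·(I + t·N), where N is the 2×2 nilpotent shift.

After assembling e^{tJ} and conjugating by P, we get:

e^{tA} =
  [exp(-2*t), 0]
  [-t*exp(-2*t), exp(-2*t)]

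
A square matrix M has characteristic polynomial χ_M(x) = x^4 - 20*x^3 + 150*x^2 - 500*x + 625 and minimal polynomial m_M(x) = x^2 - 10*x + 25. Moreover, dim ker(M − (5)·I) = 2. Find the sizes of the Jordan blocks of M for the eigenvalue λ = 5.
Block sizes for λ = 5: [2, 2]

Step 1 — from the characteristic polynomial, algebraic multiplicity of λ = 5 is 4. From dim ker(M − (5)·I) = 2, there are exactly 2 Jordan blocks for λ = 5.
Step 2 — from the minimal polynomial, the factor (x − 5)^2 tells us the largest block for λ = 5 has size 2.
Step 3 — with total size 4, 2 blocks, and largest block 2, the block sizes (in nonincreasing order) are [2, 2].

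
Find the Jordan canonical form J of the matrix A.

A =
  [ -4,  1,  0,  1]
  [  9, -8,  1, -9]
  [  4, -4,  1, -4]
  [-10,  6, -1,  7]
J_2(-3) ⊕ J_2(1)

The characteristic polynomial is
  det(x·I − A) = x^4 + 4*x^3 - 2*x^2 - 12*x + 9 = (x - 1)^2*(x + 3)^2

Eigenvalues and multiplicities (the geometric multiplicity of λ is n − rank(A − λI), which equals the number of Jordan blocks for λ):
  λ = -3: algebraic multiplicity = 2, geometric multiplicity = 1
  λ = 1: algebraic multiplicity = 2, geometric multiplicity = 1

Determining the block sizes for each eigenvalue:
  λ = -3: one block (gm = 1), so the single block has size am = 2 → block sizes [2]
  λ = 1: one block (gm = 1), so the single block has size am = 2 → block sizes [2]

Assembling the blocks gives a Jordan form
J =
  [-3,  1, 0, 0]
  [ 0, -3, 0, 0]
  [ 0,  0, 1, 1]
  [ 0,  0, 0, 1]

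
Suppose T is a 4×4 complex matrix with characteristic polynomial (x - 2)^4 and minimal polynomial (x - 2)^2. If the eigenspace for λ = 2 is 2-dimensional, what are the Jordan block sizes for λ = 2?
Block sizes for λ = 2: [2, 2]

Step 1 — from the characteristic polynomial, algebraic multiplicity of λ = 2 is 4. From dim ker(T − (2)·I) = 2, there are exactly 2 Jordan blocks for λ = 2.
Step 2 — from the minimal polynomial, the factor (x − 2)^2 tells us the largest block for λ = 2 has size 2.
Step 3 — with total size 4, 2 blocks, and largest block 2, the block sizes (in nonincreasing order) are [2, 2].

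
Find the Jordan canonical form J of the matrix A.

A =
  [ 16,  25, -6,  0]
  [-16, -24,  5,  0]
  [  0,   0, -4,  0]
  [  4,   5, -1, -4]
J_3(-4) ⊕ J_1(-4)

The characteristic polynomial is
  det(x·I − A) = x^4 + 16*x^3 + 96*x^2 + 256*x + 256 = (x + 4)^4

Eigenvalues and multiplicities (the geometric multiplicity of λ is n − rank(A − λI), which equals the number of Jordan blocks for λ):
  λ = -4: algebraic multiplicity = 4, geometric multiplicity = 2

Determining the block sizes for each eigenvalue:
  λ = -4: with am = 4 and gm = 2, the partition is not yet determined (e.g. several partitions of 4 into 2 parts exist). Let N = A − (-4)·I. Computing rank(N^1) = 2, rank(N^2) = 1, rank(N^3) = 0; the number of blocks of size ≥ j is rank(N^{j−1}) − rank(N^j), giving [2, 1, 1]. So we have 1 block(s) of size 3, 1 block(s) of size 1 → block sizes [3, 1]

Assembling the blocks gives a Jordan form
J =
  [-4,  1,  0,  0]
  [ 0, -4,  1,  0]
  [ 0,  0, -4,  0]
  [ 0,  0,  0, -4]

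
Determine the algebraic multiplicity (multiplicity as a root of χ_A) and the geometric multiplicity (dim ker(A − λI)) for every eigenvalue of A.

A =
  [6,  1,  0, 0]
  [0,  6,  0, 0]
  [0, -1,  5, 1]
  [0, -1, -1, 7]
λ = 6: alg = 4, geom = 2

Step 1 — factor the characteristic polynomial to read off the algebraic multiplicities:
  χ_A(x) = (x - 6)^4

Step 2 — compute geometric multiplicities via the rank-nullity identity g(λ) = n − rank(A − λI):
  rank(A − (6)·I) = 2, so dim ker(A − (6)·I) = n − 2 = 2

Summary:
  λ = 6: algebraic multiplicity = 4, geometric multiplicity = 2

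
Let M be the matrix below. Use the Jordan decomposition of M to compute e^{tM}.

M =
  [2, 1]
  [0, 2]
e^{tM} =
  [exp(2*t), t*exp(2*t)]
  [0, exp(2*t)]

Strategy: write M = P · J · P⁻¹ where J is a Jordan canonical form, so e^{tM} = P · e^{tJ} · P⁻¹, and e^{tJ} can be computed block-by-block.

M has Jordan form
J =
  [2, 1]
  [0, 2]
(up to reordering of blocks).

Per-block formulas:
  For a 2×2 Jordan block J_2(2): exp(t · J_2(2)) = e^(2t)·(I + t·N), where N is the 2×2 nilpotent shift.

After assembling e^{tJ} and conjugating by P, we get:

e^{tM} =
  [exp(2*t), t*exp(2*t)]
  [0, exp(2*t)]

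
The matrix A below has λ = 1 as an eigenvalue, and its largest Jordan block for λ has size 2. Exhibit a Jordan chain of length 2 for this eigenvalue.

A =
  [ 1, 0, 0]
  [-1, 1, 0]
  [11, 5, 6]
A Jordan chain for λ = 1 of length 2:
v_1 = (0, -1, 1)ᵀ
v_2 = (1, -2, 0)ᵀ

Let N = A − (1)·I. We want v_2 with N^2 v_2 = 0 but N^1 v_2 ≠ 0; then v_{j-1} := N · v_j for j = 2, …, 2.

Pick v_2 = (1, -2, 0)ᵀ.
Then v_1 = N · v_2 = (0, -1, 1)ᵀ.

Sanity check: (A − (1)·I) v_1 = (0, 0, 0)ᵀ = 0. ✓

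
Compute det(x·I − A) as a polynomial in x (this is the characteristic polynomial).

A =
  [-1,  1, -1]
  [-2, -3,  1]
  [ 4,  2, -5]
x^3 + 9*x^2 + 27*x + 27

Expanding det(x·I − A) (e.g. by cofactor expansion or by noting that A is similar to its Jordan form J, which has the same characteristic polynomial as A) gives
  χ_A(x) = x^3 + 9*x^2 + 27*x + 27
which factors as (x + 3)^3. The eigenvalues (with algebraic multiplicities) are λ = -3 with multiplicity 3.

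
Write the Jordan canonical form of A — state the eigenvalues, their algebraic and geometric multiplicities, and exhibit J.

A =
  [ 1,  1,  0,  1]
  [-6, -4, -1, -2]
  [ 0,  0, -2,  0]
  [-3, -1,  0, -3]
J_3(-2) ⊕ J_1(-2)

The characteristic polynomial is
  det(x·I − A) = x^4 + 8*x^3 + 24*x^2 + 32*x + 16 = (x + 2)^4

Eigenvalues and multiplicities (the geometric multiplicity of λ is n − rank(A − λI), which equals the number of Jordan blocks for λ):
  λ = -2: algebraic multiplicity = 4, geometric multiplicity = 2

Determining the block sizes for each eigenvalue:
  λ = -2: with am = 4 and gm = 2, the partition is not yet determined (e.g. several partitions of 4 into 2 parts exist). Let N = A − (-2)·I. Computing rank(N^1) = 2, rank(N^2) = 1, rank(N^3) = 0; the number of blocks of size ≥ j is rank(N^{j−1}) − rank(N^j), giving [2, 1, 1]. So we have 1 block(s) of size 3, 1 block(s) of size 1 → block sizes [3, 1]

Assembling the blocks gives a Jordan form
J =
  [-2,  1,  0,  0]
  [ 0, -2,  1,  0]
  [ 0,  0, -2,  0]
  [ 0,  0,  0, -2]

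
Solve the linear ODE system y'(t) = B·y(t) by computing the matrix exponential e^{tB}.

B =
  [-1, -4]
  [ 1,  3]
e^{tB} =
  [-2*t*exp(t) + exp(t), -4*t*exp(t)]
  [t*exp(t), 2*t*exp(t) + exp(t)]

Strategy: write B = P · J · P⁻¹ where J is a Jordan canonical form, so e^{tB} = P · e^{tJ} · P⁻¹, and e^{tJ} can be computed block-by-block.

B has Jordan form
J =
  [1, 1]
  [0, 1]
(up to reordering of blocks).

Per-block formulas:
  For a 2×2 Jordan block J_2(1): exp(t · J_2(1)) = e^(1t)·(I + t·N), where N is the 2×2 nilpotent shift.

After assembling e^{tJ} and conjugating by P, we get:

e^{tB} =
  [-2*t*exp(t) + exp(t), -4*t*exp(t)]
  [t*exp(t), 2*t*exp(t) + exp(t)]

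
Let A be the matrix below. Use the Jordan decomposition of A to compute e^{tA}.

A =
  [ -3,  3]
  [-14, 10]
e^{tA} =
  [-6*exp(4*t) + 7*exp(3*t), 3*exp(4*t) - 3*exp(3*t)]
  [-14*exp(4*t) + 14*exp(3*t), 7*exp(4*t) - 6*exp(3*t)]

Strategy: write A = P · J · P⁻¹ where J is a Jordan canonical form, so e^{tA} = P · e^{tJ} · P⁻¹, and e^{tJ} can be computed block-by-block.

A has Jordan form
J =
  [3, 0]
  [0, 4]
(up to reordering of blocks).

Per-block formulas:
  For a 1×1 block at λ = 3: exp(t · [3]) = [e^(3t)].
  For a 1×1 block at λ = 4: exp(t · [4]) = [e^(4t)].

After assembling e^{tJ} and conjugating by P, we get:

e^{tA} =
  [-6*exp(4*t) + 7*exp(3*t), 3*exp(4*t) - 3*exp(3*t)]
  [-14*exp(4*t) + 14*exp(3*t), 7*exp(4*t) - 6*exp(3*t)]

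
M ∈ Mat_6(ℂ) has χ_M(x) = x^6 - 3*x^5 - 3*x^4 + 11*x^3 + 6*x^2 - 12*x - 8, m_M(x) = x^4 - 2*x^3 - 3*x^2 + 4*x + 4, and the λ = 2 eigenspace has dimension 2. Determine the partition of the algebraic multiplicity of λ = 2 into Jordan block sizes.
Block sizes for λ = 2: [2, 1]

Step 1 — from the characteristic polynomial, algebraic multiplicity of λ = 2 is 3. From dim ker(M − (2)·I) = 2, there are exactly 2 Jordan blocks for λ = 2.
Step 2 — from the minimal polynomial, the factor (x − 2)^2 tells us the largest block for λ = 2 has size 2.
Step 3 — with total size 3, 2 blocks, and largest block 2, the block sizes (in nonincreasing order) are [2, 1].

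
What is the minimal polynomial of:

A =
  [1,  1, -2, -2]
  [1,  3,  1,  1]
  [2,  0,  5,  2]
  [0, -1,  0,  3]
x^3 - 9*x^2 + 27*x - 27

The characteristic polynomial is χ_A(x) = (x - 3)^4, so the eigenvalues are known. The minimal polynomial is
  m_A(x) = Π_λ (x − λ)^{k_λ}
where k_λ is the size of the *largest* Jordan block for λ (equivalently, the smallest k with (A − λI)^k v = 0 for every generalised eigenvector v of λ).

  λ = 3: largest Jordan block has size 3, contributing (x − 3)^3

So m_A(x) = (x - 3)^3 = x^3 - 9*x^2 + 27*x - 27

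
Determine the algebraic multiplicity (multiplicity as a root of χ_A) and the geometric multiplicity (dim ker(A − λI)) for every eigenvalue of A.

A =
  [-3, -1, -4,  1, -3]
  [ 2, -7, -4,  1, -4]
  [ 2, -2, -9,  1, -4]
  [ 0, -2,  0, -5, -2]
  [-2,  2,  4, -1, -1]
λ = -5: alg = 5, geom = 3

Step 1 — factor the characteristic polynomial to read off the algebraic multiplicities:
  χ_A(x) = (x + 5)^5

Step 2 — compute geometric multiplicities via the rank-nullity identity g(λ) = n − rank(A − λI):
  rank(A − (-5)·I) = 2, so dim ker(A − (-5)·I) = n − 2 = 3

Summary:
  λ = -5: algebraic multiplicity = 5, geometric multiplicity = 3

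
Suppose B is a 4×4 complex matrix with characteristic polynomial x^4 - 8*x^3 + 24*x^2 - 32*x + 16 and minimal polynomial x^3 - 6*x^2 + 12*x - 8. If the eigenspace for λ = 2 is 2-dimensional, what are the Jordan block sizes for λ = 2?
Block sizes for λ = 2: [3, 1]

Step 1 — from the characteristic polynomial, algebraic multiplicity of λ = 2 is 4. From dim ker(B − (2)·I) = 2, there are exactly 2 Jordan blocks for λ = 2.
Step 2 — from the minimal polynomial, the factor (x − 2)^3 tells us the largest block for λ = 2 has size 3.
Step 3 — with total size 4, 2 blocks, and largest block 3, the block sizes (in nonincreasing order) are [3, 1].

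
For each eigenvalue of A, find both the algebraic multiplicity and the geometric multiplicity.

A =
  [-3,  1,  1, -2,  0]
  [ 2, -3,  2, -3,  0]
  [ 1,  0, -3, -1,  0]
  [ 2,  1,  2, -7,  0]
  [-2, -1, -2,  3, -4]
λ = -4: alg = 5, geom = 3

Step 1 — factor the characteristic polynomial to read off the algebraic multiplicities:
  χ_A(x) = (x + 4)^5

Step 2 — compute geometric multiplicities via the rank-nullity identity g(λ) = n − rank(A − λI):
  rank(A − (-4)·I) = 2, so dim ker(A − (-4)·I) = n − 2 = 3

Summary:
  λ = -4: algebraic multiplicity = 5, geometric multiplicity = 3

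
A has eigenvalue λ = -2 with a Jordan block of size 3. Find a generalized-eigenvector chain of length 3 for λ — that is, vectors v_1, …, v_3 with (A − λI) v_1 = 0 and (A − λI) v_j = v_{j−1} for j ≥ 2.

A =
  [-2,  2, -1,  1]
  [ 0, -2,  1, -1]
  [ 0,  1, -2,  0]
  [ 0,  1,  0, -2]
A Jordan chain for λ = -2 of length 3:
v_1 = (2, 0, 1, 1)ᵀ
v_2 = (-1, 1, 0, 0)ᵀ
v_3 = (0, 0, 1, 0)ᵀ

Let N = A − (-2)·I. We want v_3 with N^3 v_3 = 0 but N^2 v_3 ≠ 0; then v_{j-1} := N · v_j for j = 3, …, 2.

Pick v_3 = (0, 0, 1, 0)ᵀ.
Then v_2 = N · v_3 = (-1, 1, 0, 0)ᵀ.
Then v_1 = N · v_2 = (2, 0, 1, 1)ᵀ.

Sanity check: (A − (-2)·I) v_1 = (0, 0, 0, 0)ᵀ = 0. ✓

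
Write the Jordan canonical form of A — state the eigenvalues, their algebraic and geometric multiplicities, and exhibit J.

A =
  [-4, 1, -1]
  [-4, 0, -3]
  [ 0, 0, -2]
J_3(-2)

The characteristic polynomial is
  det(x·I − A) = x^3 + 6*x^2 + 12*x + 8 = (x + 2)^3

Eigenvalues and multiplicities (the geometric multiplicity of λ is n − rank(A − λI), which equals the number of Jordan blocks for λ):
  λ = -2: algebraic multiplicity = 3, geometric multiplicity = 1

Determining the block sizes for each eigenvalue:
  λ = -2: one block (gm = 1), so the single block has size am = 3 → block sizes [3]

Assembling the blocks gives a Jordan form
J =
  [-2,  1,  0]
  [ 0, -2,  1]
  [ 0,  0, -2]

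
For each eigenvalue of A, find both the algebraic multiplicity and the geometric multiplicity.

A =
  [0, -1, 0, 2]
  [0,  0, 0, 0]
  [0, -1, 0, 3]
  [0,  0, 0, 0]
λ = 0: alg = 4, geom = 2

Step 1 — factor the characteristic polynomial to read off the algebraic multiplicities:
  χ_A(x) = x^4

Step 2 — compute geometric multiplicities via the rank-nullity identity g(λ) = n − rank(A − λI):
  rank(A − (0)·I) = 2, so dim ker(A − (0)·I) = n − 2 = 2

Summary:
  λ = 0: algebraic multiplicity = 4, geometric multiplicity = 2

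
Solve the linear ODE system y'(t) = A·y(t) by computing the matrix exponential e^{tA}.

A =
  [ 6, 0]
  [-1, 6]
e^{tA} =
  [exp(6*t), 0]
  [-t*exp(6*t), exp(6*t)]

Strategy: write A = P · J · P⁻¹ where J is a Jordan canonical form, so e^{tA} = P · e^{tJ} · P⁻¹, and e^{tJ} can be computed block-by-block.

A has Jordan form
J =
  [6, 1]
  [0, 6]
(up to reordering of blocks).

Per-block formulas:
  For a 2×2 Jordan block J_2(6): exp(t · J_2(6)) = e^(6t)·(I + t·N), where N is the 2×2 nilpotent shift.

After assembling e^{tJ} and conjugating by P, we get:

e^{tA} =
  [exp(6*t), 0]
  [-t*exp(6*t), exp(6*t)]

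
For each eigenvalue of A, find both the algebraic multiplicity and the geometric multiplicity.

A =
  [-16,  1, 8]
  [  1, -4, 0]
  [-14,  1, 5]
λ = -5: alg = 3, geom = 1

Step 1 — factor the characteristic polynomial to read off the algebraic multiplicities:
  χ_A(x) = (x + 5)^3

Step 2 — compute geometric multiplicities via the rank-nullity identity g(λ) = n − rank(A − λI):
  rank(A − (-5)·I) = 2, so dim ker(A − (-5)·I) = n − 2 = 1

Summary:
  λ = -5: algebraic multiplicity = 3, geometric multiplicity = 1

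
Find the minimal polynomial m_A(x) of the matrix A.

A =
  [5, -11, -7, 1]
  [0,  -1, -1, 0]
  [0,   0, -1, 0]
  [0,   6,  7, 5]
x^4 - 8*x^3 + 6*x^2 + 40*x + 25

The characteristic polynomial is χ_A(x) = (x - 5)^2*(x + 1)^2, so the eigenvalues are known. The minimal polynomial is
  m_A(x) = Π_λ (x − λ)^{k_λ}
where k_λ is the size of the *largest* Jordan block for λ (equivalently, the smallest k with (A − λI)^k v = 0 for every generalised eigenvector v of λ).

  λ = -1: largest Jordan block has size 2, contributing (x + 1)^2
  λ = 5: largest Jordan block has size 2, contributing (x − 5)^2

So m_A(x) = (x - 5)^2*(x + 1)^2 = x^4 - 8*x^3 + 6*x^2 + 40*x + 25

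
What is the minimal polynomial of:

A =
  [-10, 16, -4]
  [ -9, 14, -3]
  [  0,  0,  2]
x^2 - 4*x + 4

The characteristic polynomial is χ_A(x) = (x - 2)^3, so the eigenvalues are known. The minimal polynomial is
  m_A(x) = Π_λ (x − λ)^{k_λ}
where k_λ is the size of the *largest* Jordan block for λ (equivalently, the smallest k with (A − λI)^k v = 0 for every generalised eigenvector v of λ).

  λ = 2: largest Jordan block has size 2, contributing (x − 2)^2

So m_A(x) = (x - 2)^2 = x^2 - 4*x + 4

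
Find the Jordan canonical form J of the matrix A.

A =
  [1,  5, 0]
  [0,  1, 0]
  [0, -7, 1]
J_2(1) ⊕ J_1(1)

The characteristic polynomial is
  det(x·I − A) = x^3 - 3*x^2 + 3*x - 1 = (x - 1)^3

Eigenvalues and multiplicities (the geometric multiplicity of λ is n − rank(A − λI), which equals the number of Jordan blocks for λ):
  λ = 1: algebraic multiplicity = 3, geometric multiplicity = 2

Determining the block sizes for each eigenvalue:
  λ = 1: 2 blocks summing to 3 forces exactly one block of size 2 and the rest size 1 → block sizes [2, 1]

Assembling the blocks gives a Jordan form
J =
  [1, 1, 0]
  [0, 1, 0]
  [0, 0, 1]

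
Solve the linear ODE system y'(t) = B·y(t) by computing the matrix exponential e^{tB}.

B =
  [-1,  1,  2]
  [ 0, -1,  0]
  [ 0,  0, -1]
e^{tB} =
  [exp(-t), t*exp(-t), 2*t*exp(-t)]
  [0, exp(-t), 0]
  [0, 0, exp(-t)]

Strategy: write B = P · J · P⁻¹ where J is a Jordan canonical form, so e^{tB} = P · e^{tJ} · P⁻¹, and e^{tJ} can be computed block-by-block.

B has Jordan form
J =
  [-1,  1,  0]
  [ 0, -1,  0]
  [ 0,  0, -1]
(up to reordering of blocks).

Per-block formulas:
  For a 1×1 block at λ = -1: exp(t · [-1]) = [e^(-1t)].
  For a 2×2 Jordan block J_2(-1): exp(t · J_2(-1)) = e^(-1t)·(I + t·N), where N is the 2×2 nilpotent shift.

After assembling e^{tJ} and conjugating by P, we get:

e^{tB} =
  [exp(-t), t*exp(-t), 2*t*exp(-t)]
  [0, exp(-t), 0]
  [0, 0, exp(-t)]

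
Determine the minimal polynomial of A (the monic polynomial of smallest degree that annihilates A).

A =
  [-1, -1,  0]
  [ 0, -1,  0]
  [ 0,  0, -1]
x^2 + 2*x + 1

The characteristic polynomial is χ_A(x) = (x + 1)^3, so the eigenvalues are known. The minimal polynomial is
  m_A(x) = Π_λ (x − λ)^{k_λ}
where k_λ is the size of the *largest* Jordan block for λ (equivalently, the smallest k with (A − λI)^k v = 0 for every generalised eigenvector v of λ).

  λ = -1: largest Jordan block has size 2, contributing (x + 1)^2

So m_A(x) = (x + 1)^2 = x^2 + 2*x + 1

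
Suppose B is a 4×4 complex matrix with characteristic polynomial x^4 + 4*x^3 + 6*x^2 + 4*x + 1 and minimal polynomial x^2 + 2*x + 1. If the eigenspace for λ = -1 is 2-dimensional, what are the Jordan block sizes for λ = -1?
Block sizes for λ = -1: [2, 2]

Step 1 — from the characteristic polynomial, algebraic multiplicity of λ = -1 is 4. From dim ker(B − (-1)·I) = 2, there are exactly 2 Jordan blocks for λ = -1.
Step 2 — from the minimal polynomial, the factor (x + 1)^2 tells us the largest block for λ = -1 has size 2.
Step 3 — with total size 4, 2 blocks, and largest block 2, the block sizes (in nonincreasing order) are [2, 2].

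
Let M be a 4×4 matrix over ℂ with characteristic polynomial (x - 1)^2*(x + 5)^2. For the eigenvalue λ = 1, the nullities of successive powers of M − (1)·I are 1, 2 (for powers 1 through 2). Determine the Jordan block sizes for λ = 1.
Block sizes for λ = 1: [2]

From the dimensions of kernels of powers, the number of Jordan blocks of size at least j is d_j − d_{j−1} where d_j = dim ker(N^j) (with d_0 = 0). Computing the differences gives [1, 1].
The number of blocks of size exactly k is (#blocks of size ≥ k) − (#blocks of size ≥ k + 1), so the partition is: 1 block(s) of size 2.
In nonincreasing order the block sizes are [2].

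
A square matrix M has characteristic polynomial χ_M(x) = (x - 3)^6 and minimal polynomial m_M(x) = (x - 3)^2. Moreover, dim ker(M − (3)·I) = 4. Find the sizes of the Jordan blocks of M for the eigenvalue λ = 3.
Block sizes for λ = 3: [2, 2, 1, 1]

Step 1 — from the characteristic polynomial, algebraic multiplicity of λ = 3 is 6. From dim ker(M − (3)·I) = 4, there are exactly 4 Jordan blocks for λ = 3.
Step 2 — from the minimal polynomial, the factor (x − 3)^2 tells us the largest block for λ = 3 has size 2.
Step 3 — with total size 6, 4 blocks, and largest block 2, the block sizes (in nonincreasing order) are [2, 2, 1, 1].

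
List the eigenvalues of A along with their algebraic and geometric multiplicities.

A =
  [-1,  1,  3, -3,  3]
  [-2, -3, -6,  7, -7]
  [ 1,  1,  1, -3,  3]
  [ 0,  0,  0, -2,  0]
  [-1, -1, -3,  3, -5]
λ = -2: alg = 5, geom = 3

Step 1 — factor the characteristic polynomial to read off the algebraic multiplicities:
  χ_A(x) = (x + 2)^5

Step 2 — compute geometric multiplicities via the rank-nullity identity g(λ) = n − rank(A − λI):
  rank(A − (-2)·I) = 2, so dim ker(A − (-2)·I) = n − 2 = 3

Summary:
  λ = -2: algebraic multiplicity = 5, geometric multiplicity = 3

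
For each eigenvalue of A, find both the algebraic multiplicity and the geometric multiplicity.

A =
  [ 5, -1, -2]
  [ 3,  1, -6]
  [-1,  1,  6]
λ = 4: alg = 3, geom = 2

Step 1 — factor the characteristic polynomial to read off the algebraic multiplicities:
  χ_A(x) = (x - 4)^3

Step 2 — compute geometric multiplicities via the rank-nullity identity g(λ) = n − rank(A − λI):
  rank(A − (4)·I) = 1, so dim ker(A − (4)·I) = n − 1 = 2

Summary:
  λ = 4: algebraic multiplicity = 3, geometric multiplicity = 2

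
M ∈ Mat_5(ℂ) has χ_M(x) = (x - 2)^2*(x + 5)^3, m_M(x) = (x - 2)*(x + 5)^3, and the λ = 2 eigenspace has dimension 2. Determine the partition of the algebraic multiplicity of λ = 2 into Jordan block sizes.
Block sizes for λ = 2: [1, 1]

Step 1 — from the characteristic polynomial, algebraic multiplicity of λ = 2 is 2. From dim ker(M − (2)·I) = 2, there are exactly 2 Jordan blocks for λ = 2.
Step 2 — from the minimal polynomial, the factor (x − 2) tells us the largest block for λ = 2 has size 1.
Step 3 — with total size 2, 2 blocks, and largest block 1, the block sizes (in nonincreasing order) are [1, 1].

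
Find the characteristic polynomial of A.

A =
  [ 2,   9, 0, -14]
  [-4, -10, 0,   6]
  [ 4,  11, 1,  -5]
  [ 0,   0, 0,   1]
x^4 + 6*x^3 + x^2 - 24*x + 16

Expanding det(x·I − A) (e.g. by cofactor expansion or by noting that A is similar to its Jordan form J, which has the same characteristic polynomial as A) gives
  χ_A(x) = x^4 + 6*x^3 + x^2 - 24*x + 16
which factors as (x - 1)^2*(x + 4)^2. The eigenvalues (with algebraic multiplicities) are λ = -4 with multiplicity 2, λ = 1 with multiplicity 2.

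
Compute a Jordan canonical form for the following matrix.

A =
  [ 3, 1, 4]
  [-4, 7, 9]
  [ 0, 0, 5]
J_3(5)

The characteristic polynomial is
  det(x·I − A) = x^3 - 15*x^2 + 75*x - 125 = (x - 5)^3

Eigenvalues and multiplicities (the geometric multiplicity of λ is n − rank(A − λI), which equals the number of Jordan blocks for λ):
  λ = 5: algebraic multiplicity = 3, geometric multiplicity = 1

Determining the block sizes for each eigenvalue:
  λ = 5: one block (gm = 1), so the single block has size am = 3 → block sizes [3]

Assembling the blocks gives a Jordan form
J =
  [5, 1, 0]
  [0, 5, 1]
  [0, 0, 5]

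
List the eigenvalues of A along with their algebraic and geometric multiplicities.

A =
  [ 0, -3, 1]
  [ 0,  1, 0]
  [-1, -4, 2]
λ = 1: alg = 3, geom = 1

Step 1 — factor the characteristic polynomial to read off the algebraic multiplicities:
  χ_A(x) = (x - 1)^3

Step 2 — compute geometric multiplicities via the rank-nullity identity g(λ) = n − rank(A − λI):
  rank(A − (1)·I) = 2, so dim ker(A − (1)·I) = n − 2 = 1

Summary:
  λ = 1: algebraic multiplicity = 3, geometric multiplicity = 1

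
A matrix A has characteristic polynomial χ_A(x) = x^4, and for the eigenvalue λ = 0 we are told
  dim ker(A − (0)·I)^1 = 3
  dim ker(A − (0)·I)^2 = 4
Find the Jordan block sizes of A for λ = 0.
Block sizes for λ = 0: [2, 1, 1]

From the dimensions of kernels of powers, the number of Jordan blocks of size at least j is d_j − d_{j−1} where d_j = dim ker(N^j) (with d_0 = 0). Computing the differences gives [3, 1].
The number of blocks of size exactly k is (#blocks of size ≥ k) − (#blocks of size ≥ k + 1), so the partition is: 2 block(s) of size 1, 1 block(s) of size 2.
In nonincreasing order the block sizes are [2, 1, 1].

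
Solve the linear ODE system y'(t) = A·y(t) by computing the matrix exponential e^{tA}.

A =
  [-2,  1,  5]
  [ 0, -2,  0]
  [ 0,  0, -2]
e^{tA} =
  [exp(-2*t), t*exp(-2*t), 5*t*exp(-2*t)]
  [0, exp(-2*t), 0]
  [0, 0, exp(-2*t)]

Strategy: write A = P · J · P⁻¹ where J is a Jordan canonical form, so e^{tA} = P · e^{tJ} · P⁻¹, and e^{tJ} can be computed block-by-block.

A has Jordan form
J =
  [-2,  1,  0]
  [ 0, -2,  0]
  [ 0,  0, -2]
(up to reordering of blocks).

Per-block formulas:
  For a 2×2 Jordan block J_2(-2): exp(t · J_2(-2)) = e^(-2t)·(I + t·N), where N is the 2×2 nilpotent shift.
  For a 1×1 block at λ = -2: exp(t · [-2]) = [e^(-2t)].

After assembling e^{tJ} and conjugating by P, we get:

e^{tA} =
  [exp(-2*t), t*exp(-2*t), 5*t*exp(-2*t)]
  [0, exp(-2*t), 0]
  [0, 0, exp(-2*t)]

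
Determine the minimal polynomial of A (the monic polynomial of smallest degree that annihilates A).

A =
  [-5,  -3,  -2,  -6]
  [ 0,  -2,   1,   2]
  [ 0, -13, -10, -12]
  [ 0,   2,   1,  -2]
x^4 + 19*x^3 + 135*x^2 + 425*x + 500

The characteristic polynomial is χ_A(x) = (x + 4)*(x + 5)^3, so the eigenvalues are known. The minimal polynomial is
  m_A(x) = Π_λ (x − λ)^{k_λ}
where k_λ is the size of the *largest* Jordan block for λ (equivalently, the smallest k with (A − λI)^k v = 0 for every generalised eigenvector v of λ).

  λ = -5: largest Jordan block has size 3, contributing (x + 5)^3
  λ = -4: largest Jordan block has size 1, contributing (x + 4)

So m_A(x) = (x + 4)*(x + 5)^3 = x^4 + 19*x^3 + 135*x^2 + 425*x + 500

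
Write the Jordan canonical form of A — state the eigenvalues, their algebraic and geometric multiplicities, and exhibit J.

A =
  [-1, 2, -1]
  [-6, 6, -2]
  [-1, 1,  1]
J_3(2)

The characteristic polynomial is
  det(x·I − A) = x^3 - 6*x^2 + 12*x - 8 = (x - 2)^3

Eigenvalues and multiplicities (the geometric multiplicity of λ is n − rank(A − λI), which equals the number of Jordan blocks for λ):
  λ = 2: algebraic multiplicity = 3, geometric multiplicity = 1

Determining the block sizes for each eigenvalue:
  λ = 2: one block (gm = 1), so the single block has size am = 3 → block sizes [3]

Assembling the blocks gives a Jordan form
J =
  [2, 1, 0]
  [0, 2, 1]
  [0, 0, 2]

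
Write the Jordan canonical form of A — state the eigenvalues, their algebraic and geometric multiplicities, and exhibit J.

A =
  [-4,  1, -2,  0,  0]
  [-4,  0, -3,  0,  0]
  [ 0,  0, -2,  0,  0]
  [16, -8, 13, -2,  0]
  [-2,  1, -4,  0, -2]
J_3(-2) ⊕ J_1(-2) ⊕ J_1(-2)

The characteristic polynomial is
  det(x·I − A) = x^5 + 10*x^4 + 40*x^3 + 80*x^2 + 80*x + 32 = (x + 2)^5

Eigenvalues and multiplicities (the geometric multiplicity of λ is n − rank(A − λI), which equals the number of Jordan blocks for λ):
  λ = -2: algebraic multiplicity = 5, geometric multiplicity = 3

Determining the block sizes for each eigenvalue:
  λ = -2: with am = 5 and gm = 3, the partition is not yet determined (e.g. several partitions of 5 into 3 parts exist). Let N = A − (-2)·I. Computing rank(N^1) = 2, rank(N^2) = 1, rank(N^3) = 0; the number of blocks of size ≥ j is rank(N^{j−1}) − rank(N^j), giving [3, 1, 1]. So we have 1 block(s) of size 3, 2 block(s) of size 1 → block sizes [3, 1, 1]

Assembling the blocks gives a Jordan form
J =
  [-2,  1,  0,  0,  0]
  [ 0, -2,  1,  0,  0]
  [ 0,  0, -2,  0,  0]
  [ 0,  0,  0, -2,  0]
  [ 0,  0,  0,  0, -2]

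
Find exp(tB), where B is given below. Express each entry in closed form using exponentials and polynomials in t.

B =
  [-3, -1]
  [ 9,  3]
e^{tB} =
  [1 - 3*t, -t]
  [9*t, 3*t + 1]

Strategy: write B = P · J · P⁻¹ where J is a Jordan canonical form, so e^{tB} = P · e^{tJ} · P⁻¹, and e^{tJ} can be computed block-by-block.

B has Jordan form
J =
  [0, 1]
  [0, 0]
(up to reordering of blocks).

Per-block formulas:
  For a 2×2 Jordan block J_2(0): exp(t · J_2(0)) = e^(0t)·(I + t·N), where N is the 2×2 nilpotent shift.

After assembling e^{tJ} and conjugating by P, we get:

e^{tB} =
  [1 - 3*t, -t]
  [9*t, 3*t + 1]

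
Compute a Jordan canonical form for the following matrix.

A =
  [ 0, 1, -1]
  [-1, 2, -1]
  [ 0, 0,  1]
J_2(1) ⊕ J_1(1)

The characteristic polynomial is
  det(x·I − A) = x^3 - 3*x^2 + 3*x - 1 = (x - 1)^3

Eigenvalues and multiplicities (the geometric multiplicity of λ is n − rank(A − λI), which equals the number of Jordan blocks for λ):
  λ = 1: algebraic multiplicity = 3, geometric multiplicity = 2

Determining the block sizes for each eigenvalue:
  λ = 1: 2 blocks summing to 3 forces exactly one block of size 2 and the rest size 1 → block sizes [2, 1]

Assembling the blocks gives a Jordan form
J =
  [1, 1, 0]
  [0, 1, 0]
  [0, 0, 1]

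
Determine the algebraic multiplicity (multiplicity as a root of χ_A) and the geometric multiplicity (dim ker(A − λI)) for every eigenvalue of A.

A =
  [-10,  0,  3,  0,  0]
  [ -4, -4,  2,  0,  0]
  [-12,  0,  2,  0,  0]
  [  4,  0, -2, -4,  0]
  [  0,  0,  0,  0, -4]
λ = -4: alg = 5, geom = 4

Step 1 — factor the characteristic polynomial to read off the algebraic multiplicities:
  χ_A(x) = (x + 4)^5

Step 2 — compute geometric multiplicities via the rank-nullity identity g(λ) = n − rank(A − λI):
  rank(A − (-4)·I) = 1, so dim ker(A − (-4)·I) = n − 1 = 4

Summary:
  λ = -4: algebraic multiplicity = 5, geometric multiplicity = 4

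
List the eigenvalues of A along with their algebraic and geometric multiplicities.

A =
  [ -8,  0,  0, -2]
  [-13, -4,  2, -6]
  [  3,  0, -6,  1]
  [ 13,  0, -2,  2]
λ = -4: alg = 4, geom = 2

Step 1 — factor the characteristic polynomial to read off the algebraic multiplicities:
  χ_A(x) = (x + 4)^4

Step 2 — compute geometric multiplicities via the rank-nullity identity g(λ) = n − rank(A − λI):
  rank(A − (-4)·I) = 2, so dim ker(A − (-4)·I) = n − 2 = 2

Summary:
  λ = -4: algebraic multiplicity = 4, geometric multiplicity = 2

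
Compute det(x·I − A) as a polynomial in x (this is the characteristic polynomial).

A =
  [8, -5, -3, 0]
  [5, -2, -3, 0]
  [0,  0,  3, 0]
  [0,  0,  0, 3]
x^4 - 12*x^3 + 54*x^2 - 108*x + 81

Expanding det(x·I − A) (e.g. by cofactor expansion or by noting that A is similar to its Jordan form J, which has the same characteristic polynomial as A) gives
  χ_A(x) = x^4 - 12*x^3 + 54*x^2 - 108*x + 81
which factors as (x - 3)^4. The eigenvalues (with algebraic multiplicities) are λ = 3 with multiplicity 4.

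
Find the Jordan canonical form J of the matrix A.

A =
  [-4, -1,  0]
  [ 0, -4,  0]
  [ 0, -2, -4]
J_2(-4) ⊕ J_1(-4)

The characteristic polynomial is
  det(x·I − A) = x^3 + 12*x^2 + 48*x + 64 = (x + 4)^3

Eigenvalues and multiplicities (the geometric multiplicity of λ is n − rank(A − λI), which equals the number of Jordan blocks for λ):
  λ = -4: algebraic multiplicity = 3, geometric multiplicity = 2

Determining the block sizes for each eigenvalue:
  λ = -4: 2 blocks summing to 3 forces exactly one block of size 2 and the rest size 1 → block sizes [2, 1]

Assembling the blocks gives a Jordan form
J =
  [-4,  1,  0]
  [ 0, -4,  0]
  [ 0,  0, -4]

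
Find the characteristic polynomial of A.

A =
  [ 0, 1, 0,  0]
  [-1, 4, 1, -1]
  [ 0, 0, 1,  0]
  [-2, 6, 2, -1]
x^4 - 4*x^3 + 6*x^2 - 4*x + 1

Expanding det(x·I − A) (e.g. by cofactor expansion or by noting that A is similar to its Jordan form J, which has the same characteristic polynomial as A) gives
  χ_A(x) = x^4 - 4*x^3 + 6*x^2 - 4*x + 1
which factors as (x - 1)^4. The eigenvalues (with algebraic multiplicities) are λ = 1 with multiplicity 4.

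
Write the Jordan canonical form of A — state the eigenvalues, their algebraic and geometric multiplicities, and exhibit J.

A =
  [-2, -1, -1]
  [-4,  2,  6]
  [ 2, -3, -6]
J_3(-2)

The characteristic polynomial is
  det(x·I − A) = x^3 + 6*x^2 + 12*x + 8 = (x + 2)^3

Eigenvalues and multiplicities (the geometric multiplicity of λ is n − rank(A − λI), which equals the number of Jordan blocks for λ):
  λ = -2: algebraic multiplicity = 3, geometric multiplicity = 1

Determining the block sizes for each eigenvalue:
  λ = -2: one block (gm = 1), so the single block has size am = 3 → block sizes [3]

Assembling the blocks gives a Jordan form
J =
  [-2,  1,  0]
  [ 0, -2,  1]
  [ 0,  0, -2]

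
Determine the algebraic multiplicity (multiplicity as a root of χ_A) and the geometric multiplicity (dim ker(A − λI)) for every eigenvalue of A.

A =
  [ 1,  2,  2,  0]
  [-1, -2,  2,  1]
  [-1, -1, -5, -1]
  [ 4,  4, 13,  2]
λ = -1: alg = 4, geom = 2

Step 1 — factor the characteristic polynomial to read off the algebraic multiplicities:
  χ_A(x) = (x + 1)^4

Step 2 — compute geometric multiplicities via the rank-nullity identity g(λ) = n − rank(A − λI):
  rank(A − (-1)·I) = 2, so dim ker(A − (-1)·I) = n − 2 = 2

Summary:
  λ = -1: algebraic multiplicity = 4, geometric multiplicity = 2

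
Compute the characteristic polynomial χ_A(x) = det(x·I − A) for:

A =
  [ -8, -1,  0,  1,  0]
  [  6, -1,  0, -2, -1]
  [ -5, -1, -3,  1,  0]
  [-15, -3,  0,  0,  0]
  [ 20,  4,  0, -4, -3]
x^5 + 15*x^4 + 90*x^3 + 270*x^2 + 405*x + 243

Expanding det(x·I − A) (e.g. by cofactor expansion or by noting that A is similar to its Jordan form J, which has the same characteristic polynomial as A) gives
  χ_A(x) = x^5 + 15*x^4 + 90*x^3 + 270*x^2 + 405*x + 243
which factors as (x + 3)^5. The eigenvalues (with algebraic multiplicities) are λ = -3 with multiplicity 5.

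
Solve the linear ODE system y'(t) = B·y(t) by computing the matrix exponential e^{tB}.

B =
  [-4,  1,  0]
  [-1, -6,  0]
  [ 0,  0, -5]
e^{tB} =
  [t*exp(-5*t) + exp(-5*t), t*exp(-5*t), 0]
  [-t*exp(-5*t), -t*exp(-5*t) + exp(-5*t), 0]
  [0, 0, exp(-5*t)]

Strategy: write B = P · J · P⁻¹ where J is a Jordan canonical form, so e^{tB} = P · e^{tJ} · P⁻¹, and e^{tJ} can be computed block-by-block.

B has Jordan form
J =
  [-5,  1,  0]
  [ 0, -5,  0]
  [ 0,  0, -5]
(up to reordering of blocks).

Per-block formulas:
  For a 2×2 Jordan block J_2(-5): exp(t · J_2(-5)) = e^(-5t)·(I + t·N), where N is the 2×2 nilpotent shift.
  For a 1×1 block at λ = -5: exp(t · [-5]) = [e^(-5t)].

After assembling e^{tJ} and conjugating by P, we get:

e^{tB} =
  [t*exp(-5*t) + exp(-5*t), t*exp(-5*t), 0]
  [-t*exp(-5*t), -t*exp(-5*t) + exp(-5*t), 0]
  [0, 0, exp(-5*t)]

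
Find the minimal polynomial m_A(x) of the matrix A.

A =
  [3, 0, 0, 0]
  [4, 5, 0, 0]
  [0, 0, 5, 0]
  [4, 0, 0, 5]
x^2 - 8*x + 15

The characteristic polynomial is χ_A(x) = (x - 5)^3*(x - 3), so the eigenvalues are known. The minimal polynomial is
  m_A(x) = Π_λ (x − λ)^{k_λ}
where k_λ is the size of the *largest* Jordan block for λ (equivalently, the smallest k with (A − λI)^k v = 0 for every generalised eigenvector v of λ).

  λ = 3: largest Jordan block has size 1, contributing (x − 3)
  λ = 5: largest Jordan block has size 1, contributing (x − 5)

So m_A(x) = (x - 5)*(x - 3) = x^2 - 8*x + 15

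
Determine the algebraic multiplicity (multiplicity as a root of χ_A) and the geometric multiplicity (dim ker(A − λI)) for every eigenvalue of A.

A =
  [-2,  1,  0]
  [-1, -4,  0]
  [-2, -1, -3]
λ = -3: alg = 3, geom = 1

Step 1 — factor the characteristic polynomial to read off the algebraic multiplicities:
  χ_A(x) = (x + 3)^3

Step 2 — compute geometric multiplicities via the rank-nullity identity g(λ) = n − rank(A − λI):
  rank(A − (-3)·I) = 2, so dim ker(A − (-3)·I) = n − 2 = 1

Summary:
  λ = -3: algebraic multiplicity = 3, geometric multiplicity = 1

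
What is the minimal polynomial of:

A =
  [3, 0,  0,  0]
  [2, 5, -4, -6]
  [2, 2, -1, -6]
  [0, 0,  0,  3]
x^2 - 4*x + 3

The characteristic polynomial is χ_A(x) = (x - 3)^3*(x - 1), so the eigenvalues are known. The minimal polynomial is
  m_A(x) = Π_λ (x − λ)^{k_λ}
where k_λ is the size of the *largest* Jordan block for λ (equivalently, the smallest k with (A − λI)^k v = 0 for every generalised eigenvector v of λ).

  λ = 1: largest Jordan block has size 1, contributing (x − 1)
  λ = 3: largest Jordan block has size 1, contributing (x − 3)

So m_A(x) = (x - 3)*(x - 1) = x^2 - 4*x + 3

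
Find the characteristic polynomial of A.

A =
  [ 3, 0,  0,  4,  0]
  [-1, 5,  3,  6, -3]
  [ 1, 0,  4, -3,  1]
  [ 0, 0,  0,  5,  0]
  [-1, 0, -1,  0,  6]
x^5 - 23*x^4 + 210*x^3 - 950*x^2 + 2125*x - 1875

Expanding det(x·I − A) (e.g. by cofactor expansion or by noting that A is similar to its Jordan form J, which has the same characteristic polynomial as A) gives
  χ_A(x) = x^5 - 23*x^4 + 210*x^3 - 950*x^2 + 2125*x - 1875
which factors as (x - 5)^4*(x - 3). The eigenvalues (with algebraic multiplicities) are λ = 3 with multiplicity 1, λ = 5 with multiplicity 4.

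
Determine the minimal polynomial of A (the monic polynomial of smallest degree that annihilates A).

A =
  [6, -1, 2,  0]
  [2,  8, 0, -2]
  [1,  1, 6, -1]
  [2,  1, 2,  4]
x^2 - 12*x + 36

The characteristic polynomial is χ_A(x) = (x - 6)^4, so the eigenvalues are known. The minimal polynomial is
  m_A(x) = Π_λ (x − λ)^{k_λ}
where k_λ is the size of the *largest* Jordan block for λ (equivalently, the smallest k with (A − λI)^k v = 0 for every generalised eigenvector v of λ).

  λ = 6: largest Jordan block has size 2, contributing (x − 6)^2

So m_A(x) = (x - 6)^2 = x^2 - 12*x + 36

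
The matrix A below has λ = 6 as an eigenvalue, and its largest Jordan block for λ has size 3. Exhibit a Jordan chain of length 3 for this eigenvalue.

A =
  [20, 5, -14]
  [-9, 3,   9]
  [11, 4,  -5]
A Jordan chain for λ = 6 of length 3:
v_1 = (-3, 0, -3)ᵀ
v_2 = (14, -9, 11)ᵀ
v_3 = (1, 0, 0)ᵀ

Let N = A − (6)·I. We want v_3 with N^3 v_3 = 0 but N^2 v_3 ≠ 0; then v_{j-1} := N · v_j for j = 3, …, 2.

Pick v_3 = (1, 0, 0)ᵀ.
Then v_2 = N · v_3 = (14, -9, 11)ᵀ.
Then v_1 = N · v_2 = (-3, 0, -3)ᵀ.

Sanity check: (A − (6)·I) v_1 = (0, 0, 0)ᵀ = 0. ✓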